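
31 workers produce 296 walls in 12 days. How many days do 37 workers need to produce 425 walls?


Days ∝ work / workers, so d₂ = d₁ × (m₁/m₂) × (w₂/w₁)
Workers factor (inverse): 31/37 ≈ 0.8378
Work factor (direct): 425/296 ≈ 1.4358
d₂ = 12 × 31/37 × 425/296 = (12 × 31 × 425) / (37 × 296) = 158100/10952
≈ 14.44 days

14.44 days


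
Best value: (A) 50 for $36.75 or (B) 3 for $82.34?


Deal A: $36.75/50 = $0.7350/unit
Deal B: $82.34/3 = $27.4467/unit
A is cheaper per unit
= Deal A

Deal A


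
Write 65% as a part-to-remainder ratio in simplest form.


65% means 65 parts out of 100; remainder = 35
Part : remainder = 65:35
GCD = 5
= 13:7

13:7


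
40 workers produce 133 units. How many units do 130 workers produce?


Direct proportion: y/x = constant
k = 133/40 = 3.3250
y₂ = k × 130 = 133 × 130 / 40 = 17290/40
= 432.25

432.25


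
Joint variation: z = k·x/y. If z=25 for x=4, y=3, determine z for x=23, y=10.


z = k·x/y
Solve for k using the known point: k = z·y/x = 25×3/4 = 75/4 = 18.7500
Now evaluate at x=23, y=10:
z = k × 23 / 10 = (75 × 23) / (4 × 10) = 1725/40
= 43.1250

43.1250


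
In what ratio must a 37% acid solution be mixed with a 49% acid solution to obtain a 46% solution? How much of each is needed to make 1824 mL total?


Let x parts of 37% mix with y parts of 49%.
37x + 49y = 46(x + y)
37x + 49y = 46x + 46y
x(37 - 46) = y(46 - 49)
x/y = (49 - 46)/(46 - 37) = 3/9
Simplify: 1:3
Total parts = 4; one part = 1824/4 = 456.00 mL
37% solution: 1×456.00 = 456.00 mL
49% solution: 3×456.00 = 1368.00 mL
= ratio 1:3; 456.00 mL and 1368.00 mL

ratio 1:3; 456.00 mL and 1368.00 mL


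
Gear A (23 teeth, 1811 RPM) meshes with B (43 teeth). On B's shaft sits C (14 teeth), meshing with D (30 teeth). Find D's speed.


Stage 1: RPM_B = RPM_A × t_A/t_B = 1811 × 23/43 = 41653/43 ≈ 968.67
B and C share a shaft → RPM_C = RPM_B
Stage 2: RPM_D = RPM_C × t_C/t_D = RPM_A × (t_A×t_C)/(t_B×t_D)
Overall ratio = (23×14)/(43×30) = 322/1290
RPM_D = 1811 × 322/1290 = 583142/1290
≈ 452.05 RPM

452.05 RPM


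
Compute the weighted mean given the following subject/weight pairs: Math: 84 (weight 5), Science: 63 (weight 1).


Numerator = 84×5 + 63×1
= 420 + 63
= 483
Total weight = 6
Weighted avg = 483/6
= 80.50

80.50


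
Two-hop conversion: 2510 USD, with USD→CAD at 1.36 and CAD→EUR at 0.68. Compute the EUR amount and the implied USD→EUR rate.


Step 1: 2510 USD × 1.36 = 3413.60 CAD
Step 2: 3413.60 CAD × 0.68 = 2321.25 EUR
Implied rate USD→EUR = 1.36 × 0.68 = 0.9248
= 2321.25 EUR; implied rate 0.9248 EUR/USD

2321.25 EUR; implied rate 0.9248 EUR/USD


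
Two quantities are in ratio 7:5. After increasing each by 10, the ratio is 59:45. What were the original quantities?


Let A = 7k, B = 5k.
(7k + 10) / (5k + 10) = 59/45
Cross-multiply: 45(7k + 10) = 59(5k + 10)
315k + 450 = 295k + 590
315k - 295k = 590 - 450
20k = 140
k = 140/20 = 7
A = 7×7 = 49, B = 5×7 = 35
= A = 49, B = 35

A = 49, B = 35


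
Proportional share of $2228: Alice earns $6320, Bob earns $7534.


Total income = 6320 + 7534 = $13854
Alice: $2228 × 6320/13854 = $1016.38
Bob: $2228 × 7534/13854 = $1211.62
= Alice: $1016.38, Bob: $1211.62

Alice: $1016.38, Bob: $1211.62


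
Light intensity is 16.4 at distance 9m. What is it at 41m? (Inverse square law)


I₁d₁² = I₂d₂²
I₂ = I₁ × (d₁/d₂)²
= 16.4 × (9/41)²
= 16.4 × 81/1681
= 1328.4/1681
≈ 0.7902

0.7902


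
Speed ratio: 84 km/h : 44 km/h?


Ratio = 84:44
GCD = 4
Simplified = 21:11
Time ratio (same distance) = 11:21
Speed ratio = 21:11

21:11


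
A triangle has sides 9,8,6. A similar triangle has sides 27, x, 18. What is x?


Scale factor = 27/9 = 3
Missing side = 8 × 3
= 24.0

24.0


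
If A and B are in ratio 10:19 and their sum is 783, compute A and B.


Let A = 10k, B = 19k.
10k + 19k = 783
29k = 783 → k = 783/29 = 27
A = 10×27 = 270, B = 19×27 = 513
= A = 270, B = 513

A = 270, B = 513


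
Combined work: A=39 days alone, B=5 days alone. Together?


Rate of A = 1/39 per day
Rate of B = 1/5 per day
Combined rate = 1/39 + 1/5 = 44/195 ≈ 0.2256 per day
Days = 1 / combined rate = 195/44
≈ 4.43 days

4.43 days


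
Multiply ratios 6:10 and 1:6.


Compound ratio = (6×1) : (10×6)
= 6:60
GCD = 6
= 1:10

1:10


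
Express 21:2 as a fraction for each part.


Total parts = 21 + 2 = 23
First part: 21/23 = 21/23
Second part: 2/23 = 2/23
= 21/23 and 2/23

21/23 and 2/23


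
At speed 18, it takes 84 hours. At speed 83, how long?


Inverse proportion: x × y = constant
k = 18 × 84 = 1512
y₂ = k / 83 = 1512 / 83
= 18.22

18.22


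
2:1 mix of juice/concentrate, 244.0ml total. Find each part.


Total parts = 2 + 1 = 3
juice: 244.0 × 2/3 = 162.7ml
concentrate: 244.0 × 1/3 = 81.3ml
= 162.7ml and 81.3ml

162.7ml and 81.3ml


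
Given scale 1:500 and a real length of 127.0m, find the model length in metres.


Model size = real / scale
= 127.0 / 500
= 0.2540 m

0.2540 m


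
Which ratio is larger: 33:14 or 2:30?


33/14 = 2.3571
2/30 = 0.0667
2.3571 > 0.0667, so 33:14 is greater
= 33:14

33:14


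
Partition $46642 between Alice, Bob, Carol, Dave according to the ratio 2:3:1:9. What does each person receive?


Total parts = 2 + 3 + 1 + 9 = 15
Alice: 46642 × 2/15 = 6218.93
Bob: 46642 × 3/15 = 9328.40
Carol: 46642 × 1/15 = 3109.47
Dave: 46642 × 9/15 = 27985.20
= Alice: $6218.93, Bob: $9328.40, Carol: $3109.47, Dave: $27985.20

Alice: $6218.93, Bob: $9328.40, Carol: $3109.47, Dave: $27985.20


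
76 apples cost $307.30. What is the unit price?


Unit rate = total / quantity
= 307.30 / 76
= $4.04 per unit

$4.04 per unit


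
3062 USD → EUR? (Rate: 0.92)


Amount × rate = 3062 × 0.92
= 2817.04 EUR

2817.04 EUR


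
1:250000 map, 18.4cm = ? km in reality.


Real distance = map distance × scale
= 18.4cm × 250000
= 4600000 cm = 46000.0 m
= 46.000 km

46.000 km


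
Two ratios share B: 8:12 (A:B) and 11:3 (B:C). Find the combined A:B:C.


Match B: multiply A:B by 11 → 88:132
Multiply B:C by 12 → 132:36
Combined: 88:132:36
GCD = 4
= 22:33:9

22:33:9


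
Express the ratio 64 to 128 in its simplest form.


GCD(64, 128) = 64
64/64 : 128/64
= 1:2

1:2


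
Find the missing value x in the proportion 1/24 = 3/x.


Cross multiply: 1 × x = 24 × 3
1x = 72
x = 72 / 1
= 72.00

72.00


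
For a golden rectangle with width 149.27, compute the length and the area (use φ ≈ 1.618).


φ = (1 + √5) / 2 ≈ 1.618
Length = width × φ = 149.27 × 1.618 = 241.51886
≈ 241.52
Area = width × length = 149.27 × 241.51886 = 36051.5202322 ≈ 36051.52
= Length: 241.52, Area: 36051.52

Length: 241.52, Area: 36051.52


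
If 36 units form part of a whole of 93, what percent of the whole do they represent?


Percentage = (part / whole) × 100
= (36 / 93) × 100
≈ 38.71%

38.71%


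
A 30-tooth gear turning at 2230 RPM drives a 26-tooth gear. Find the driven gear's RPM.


Gear ratio = 30:26 = 15:13
RPM_B = RPM_A × (teeth_A / teeth_B)
= 2230 × (30/26)
= 2573.1 RPM

2573.1 RPM


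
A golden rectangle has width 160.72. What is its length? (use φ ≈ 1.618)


φ = (1 + √5) / 2 ≈ 1.618
Length = width × φ = 160.72 × 1.618 = 260.04496
≈ 260.04

260.04


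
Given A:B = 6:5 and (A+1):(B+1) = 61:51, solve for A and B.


Let A = 6k, B = 5k.
(6k + 1) / (5k + 1) = 61/51
Cross-multiply: 51(6k + 1) = 61(5k + 1)
306k + 51 = 305k + 61
306k - 305k = 61 - 51
1k = 10
k = 10/1 = 10
A = 6×10 = 60, B = 5×10 = 50
= A = 60, B = 50

A = 60, B = 50


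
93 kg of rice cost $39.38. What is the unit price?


Unit rate = total / quantity
= 39.38 / 93
= $0.42 per unit

$0.42 per unit


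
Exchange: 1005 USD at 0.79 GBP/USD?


Amount × rate = 1005 × 0.79
= 793.95 GBP

793.95 GBP


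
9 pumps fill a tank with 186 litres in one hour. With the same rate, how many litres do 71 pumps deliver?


Direct proportion: y/x = constant
k = 186/9 ≈ 20.6667
y₂ = k × 71 = 186 × 71 / 9 = 13206/9
≈ 1467.33

1467.33


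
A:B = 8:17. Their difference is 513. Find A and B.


Let A = 8k, B = 17k.
17k - 8k = 513
9k = 513 → k = 513/9 = 57
A = 8×57 = 456, B = 17×57 = 969
= A = 456, B = 969

A = 456, B = 969


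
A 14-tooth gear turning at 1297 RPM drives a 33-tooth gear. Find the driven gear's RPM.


Gear ratio = 14:33 = 14:33
RPM_B = RPM_A × (teeth_A / teeth_B)
= 1297 × (14/33)
= 550.2 RPM

550.2 RPM


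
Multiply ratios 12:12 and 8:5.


Compound ratio = (12×8) : (12×5)
= 96:60
GCD = 12
= 8:5

8:5


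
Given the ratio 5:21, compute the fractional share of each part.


Total parts = 5 + 21 = 26
First part: 5/26 = 5/26
Second part: 21/26 = 21/26
= 5/26 and 21/26

5/26 and 21/26


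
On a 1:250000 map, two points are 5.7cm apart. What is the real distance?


Real distance = map distance × scale
= 5.7cm × 250000
= 1425000 cm = 14250.0 m
= 14.250 km

14.250 km


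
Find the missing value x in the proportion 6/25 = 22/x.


Cross multiply: 6 × x = 25 × 22
6x = 550
x = 550 / 6
= 91.67

91.67


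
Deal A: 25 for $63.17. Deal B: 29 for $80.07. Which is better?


Deal A: $63.17/25 = $2.5268/unit
Deal B: $80.07/29 = $2.7610/unit
A is cheaper per unit
= Deal A

Deal A


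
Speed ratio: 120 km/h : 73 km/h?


Ratio = 120:73
GCD = 1
Simplified = 120:73
Time ratio (same distance) = 73:120
Speed ratio = 120:73

120:73


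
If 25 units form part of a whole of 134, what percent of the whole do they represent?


Percentage = (part / whole) × 100
= (25 / 134) × 100
≈ 18.66%

18.66%


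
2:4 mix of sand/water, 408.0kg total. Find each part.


Total parts = 2 + 4 = 6
sand: 408.0 × 2/6 = 136.0kg
water: 408.0 × 4/6 = 272.0kg
= 136.0kg and 272.0kg

136.0kg and 272.0kg


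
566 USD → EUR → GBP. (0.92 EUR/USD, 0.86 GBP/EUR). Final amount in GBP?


Step 1: 566 USD × 0.92 = 520.72 EUR
Step 2: 520.72 EUR × 0.86 = 447.82 GBP
Implied rate USD→GBP = 0.92 × 0.86 = 0.7912
= 447.82 GBP

447.82 GBP


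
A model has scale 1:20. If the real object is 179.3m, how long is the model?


Model size = real / scale
= 179.3 / 20
= 8.9650 m

8.9650 m


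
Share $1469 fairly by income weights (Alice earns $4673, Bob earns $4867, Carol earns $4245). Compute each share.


Total income = 4673 + 4867 + 4245 = $13785
Alice: $1469 × 4673/13785 = $497.98
Bob: $1469 × 4867/13785 = $518.65
Carol: $1469 × 4245/13785 = $452.37
= Alice: $497.98, Bob: $518.65, Carol: $452.37

Alice: $497.98, Bob: $518.65, Carol: $452.37


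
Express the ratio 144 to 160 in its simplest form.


GCD(144, 160) = 16
144/16 : 160/16
= 9:10

9:10


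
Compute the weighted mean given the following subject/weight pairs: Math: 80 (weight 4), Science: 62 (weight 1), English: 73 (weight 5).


Numerator = 80×4 + 62×1 + 73×5
= 320 + 62 + 365
= 747
Total weight = 10
Weighted avg = 747/10
= 74.70

74.70


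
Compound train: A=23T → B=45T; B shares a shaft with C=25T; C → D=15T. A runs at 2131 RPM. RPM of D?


Stage 1: RPM_B = RPM_A × t_A/t_B = 2131 × 23/45 = 49013/45 ≈ 1089.18
B and C share a shaft → RPM_C = RPM_B
Stage 2: RPM_D = RPM_C × t_C/t_D = RPM_A × (t_A×t_C)/(t_B×t_D)
Overall ratio = (23×25)/(45×15) = 575/675
RPM_D = 2131 × 575/675 = 1225325/675
≈ 1815.30 RPM

1815.30 RPM


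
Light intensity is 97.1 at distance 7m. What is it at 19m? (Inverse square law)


I₁d₁² = I₂d₂²
I₂ = I₁ × (d₁/d₂)²
= 97.1 × (7/19)²
= 97.1 × 49/361
= 4757.9/361
≈ 13.1798

13.1798


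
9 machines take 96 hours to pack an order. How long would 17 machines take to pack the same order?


Inverse proportion: x × y = constant
k = 9 × 96 = 864
y₂ = k / 17 = 864 / 17
= 50.82

50.82


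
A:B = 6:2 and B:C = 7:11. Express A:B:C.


Match B: multiply A:B by 7 → 42:14
Multiply B:C by 2 → 14:22
Combined: 42:14:22
GCD = 2
= 21:7:11

21:7:11


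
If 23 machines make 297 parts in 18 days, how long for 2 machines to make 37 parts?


Days ∝ work / workers, so d₂ = d₁ × (m₁/m₂) × (w₂/w₁)
Workers factor (inverse): 23/2 = 11.5000
Work factor (direct): 37/297 ≈ 0.1246
d₂ = 18 × 23/2 × 37/297 = (18 × 23 × 37) / (2 × 297) = 15318/594
≈ 25.79 days

25.79 days


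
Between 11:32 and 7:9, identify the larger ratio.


11/32 = 0.3438
7/9 = 0.7778
0.3438 < 0.7778, so 11:32 is less
= 7:9

7:9


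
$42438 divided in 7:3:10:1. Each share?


Total parts = 7 + 3 + 10 + 1 = 21
Part 1: 42438 × 7/21 = 14146.00
Part 2: 42438 × 3/21 = 6062.57
Part 3: 42438 × 10/21 = 20208.57
Part 4: 42438 × 1/21 = 2020.86
= Part 1: $14146.00, Part 2: $6062.57, Part 3: $20208.57, Part 4: $2020.86

Part 1: $14146.00, Part 2: $6062.57, Part 3: $20208.57, Part 4: $2020.86


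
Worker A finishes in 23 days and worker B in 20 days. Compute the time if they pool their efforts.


Rate of A = 1/23 per day
Rate of B = 1/20 per day
Combined rate = 1/23 + 1/20 = 43/460 ≈ 0.0935 per day
Days = 1 / combined rate = 460/43
≈ 10.70 days

10.70 days


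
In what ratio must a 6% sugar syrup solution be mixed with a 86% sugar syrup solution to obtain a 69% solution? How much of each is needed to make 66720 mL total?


Let x parts of 6% mix with y parts of 86%.
6x + 86y = 69(x + y)
6x + 86y = 69x + 69y
x(6 - 69) = y(69 - 86)
x/y = (86 - 69)/(69 - 6) = 17/63
Simplify: 17:63
Total parts = 80; one part = 66720/80 = 834.00 mL
6% solution: 17×834.00 = 14178.00 mL
86% solution: 63×834.00 = 52542.00 mL
= ratio 17:63; 14178.00 mL and 52542.00 mL

ratio 17:63; 14178.00 mL and 52542.00 mL


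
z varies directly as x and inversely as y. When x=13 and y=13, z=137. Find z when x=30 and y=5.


z = k·x/y
Solve for k using the known point: k = z·y/x = 137×13/13 = 1781/13 = 137.0000
Now evaluate at x=30, y=5:
z = k × 30 / 5 = (1781 × 30) / (13 × 5) = 53430/65
= 822.0000

822.0000


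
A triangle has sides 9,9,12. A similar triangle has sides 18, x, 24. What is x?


Scale factor = 18/9 = 2
Missing side = 9 × 2
= 18.0

18.0


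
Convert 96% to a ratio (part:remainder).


96% means 96 parts out of 100; remainder = 4
Part : remainder = 96:4
GCD = 4
= 24:1

24:1


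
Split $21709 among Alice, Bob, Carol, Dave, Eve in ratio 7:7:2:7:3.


Total parts = 7 + 7 + 2 + 7 + 3 = 26
Alice: 21709 × 7/26 = 5844.73
Bob: 21709 × 7/26 = 5844.73
Carol: 21709 × 2/26 = 1669.92
Dave: 21709 × 7/26 = 5844.73
Eve: 21709 × 3/26 = 2504.88
= Alice: $5844.73, Bob: $5844.73, Carol: $1669.92, Dave: $5844.73, Eve: $2504.88

Alice: $5844.73, Bob: $5844.73, Carol: $1669.92, Dave: $5844.73, Eve: $2504.88


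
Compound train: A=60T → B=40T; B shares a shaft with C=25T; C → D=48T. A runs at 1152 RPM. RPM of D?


Stage 1: RPM_B = RPM_A × t_A/t_B = 1152 × 60/40 = 69120/40 = 1728.00
B and C share a shaft → RPM_C = RPM_B
Stage 2: RPM_D = RPM_C × t_C/t_D = RPM_A × (t_A×t_C)/(t_B×t_D)
Overall ratio = (60×25)/(40×48) = 1500/1920
RPM_D = 1152 × 1500/1920 = 1728000/1920
= 900.00 RPM

900.00 RPM


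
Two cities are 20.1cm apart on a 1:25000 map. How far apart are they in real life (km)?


Real distance = map distance × scale
= 20.1cm × 25000
= 502500 cm = 5025.0 m
= 5.025 km

5.025 km


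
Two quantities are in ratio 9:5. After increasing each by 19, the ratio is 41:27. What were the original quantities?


Let A = 9k, B = 5k.
(9k + 19) / (5k + 19) = 41/27
Cross-multiply: 27(9k + 19) = 41(5k + 19)
243k + 513 = 205k + 779
243k - 205k = 779 - 513
38k = 266
k = 266/38 = 7
A = 9×7 = 63, B = 5×7 = 35
= A = 63, B = 35

A = 63, B = 35


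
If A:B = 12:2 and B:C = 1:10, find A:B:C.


Match B: multiply A:B by 1 → 12:2
Multiply B:C by 2 → 2:20
Combined: 12:2:20
GCD = 2
= 6:1:10

6:1:10


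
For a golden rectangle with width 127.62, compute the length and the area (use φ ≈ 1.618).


φ = (1 + √5) / 2 ≈ 1.618
Length = width × φ = 127.62 × 1.618 = 206.48916
≈ 206.49
Area = width × length = 127.62 × 206.48916 = 26352.1465992 ≈ 26352.15
= Length: 206.49, Area: 26352.15

Length: 206.49, Area: 26352.15


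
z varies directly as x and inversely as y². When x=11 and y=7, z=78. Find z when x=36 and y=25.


z = k·x/y²
Solve for k using the known point: k = z·y²/x = 78×49/11 = 3822/11 ≈ 347.4545
Now evaluate at x=36, y=25:
z = k × 36 / 625 = (3822 × 36) / (11 × 625) = 137592/6875
≈ 20.0134

20.0134


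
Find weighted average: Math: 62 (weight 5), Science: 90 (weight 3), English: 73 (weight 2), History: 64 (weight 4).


Numerator = 62×5 + 90×3 + 73×2 + 64×4
= 310 + 270 + 146 + 256
= 982
Total weight = 14
Weighted avg = 982/14
= 70.14

70.14


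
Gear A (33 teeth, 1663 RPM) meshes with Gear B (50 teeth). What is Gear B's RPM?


Gear ratio = 33:50 = 33:50
RPM_B = RPM_A × (teeth_A / teeth_B)
= 1663 × (33/50)
= 1097.6 RPM

1097.6 RPM


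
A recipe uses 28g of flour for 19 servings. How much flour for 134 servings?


Direct proportion: y/x = constant
k = 28/19 ≈ 1.4737
y₂ = k × 134 = 28 × 134 / 19 = 3752/19
≈ 197.47

197.47


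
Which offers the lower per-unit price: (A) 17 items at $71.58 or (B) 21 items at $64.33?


Deal A: $71.58/17 = $4.2106/unit
Deal B: $64.33/21 = $3.0633/unit
B is cheaper per unit
= Deal B

Deal B


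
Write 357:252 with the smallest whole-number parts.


GCD(357, 252) = 21
357/21 : 252/21
= 17:12

17:12


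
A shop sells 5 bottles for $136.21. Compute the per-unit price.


Unit rate = total / quantity
= 136.21 / 5
= $27.24 per unit

$27.24 per unit


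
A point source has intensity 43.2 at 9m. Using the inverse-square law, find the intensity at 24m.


I₁d₁² = I₂d₂²
I₂ = I₁ × (d₁/d₂)²
= 43.2 × (9/24)²
= 43.2 × 81/576
= 3499.2/576
= 6.0750

6.0750


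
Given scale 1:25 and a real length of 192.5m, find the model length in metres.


Model size = real / scale
= 192.5 / 25
= 7.7000 m

7.7000 m


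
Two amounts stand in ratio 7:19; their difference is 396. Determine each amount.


Let A = 7k, B = 19k.
19k - 7k = 396
12k = 396 → k = 396/12 = 33
A = 7×33 = 231, B = 19×33 = 627
= A = 231, B = 627

A = 231, B = 627


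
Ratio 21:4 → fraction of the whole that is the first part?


Total parts = 21 + 4 = 25
First part: 21/25 = 21/25
= 21/25

21/25


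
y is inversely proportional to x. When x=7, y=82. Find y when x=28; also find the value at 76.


Inverse proportion: x × y = constant
k = 7 × 82 = 574
At x=28: k/28 = 20.50
At x=76: k/76 = 7.55
= 20.50 and 7.55

20.50 and 7.55


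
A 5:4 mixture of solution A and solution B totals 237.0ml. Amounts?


Total parts = 5 + 4 = 9
solution A: 237.0 × 5/9 = 131.7ml
solution B: 237.0 × 4/9 = 105.3ml
= 131.7ml and 105.3ml

131.7ml and 105.3ml


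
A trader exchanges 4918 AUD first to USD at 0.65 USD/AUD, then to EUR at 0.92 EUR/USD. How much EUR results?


Step 1: 4918 AUD × 0.65 = 3196.70 USD
Step 2: 3196.70 USD × 0.92 = 2940.96 EUR
Implied rate AUD→EUR = 0.65 × 0.92 = 0.5980
= 2940.96 EUR

2940.96 EUR


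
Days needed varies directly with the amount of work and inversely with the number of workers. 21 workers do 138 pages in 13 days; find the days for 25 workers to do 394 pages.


Days ∝ work / workers, so d₂ = d₁ × (m₁/m₂) × (w₂/w₁)
Workers factor (inverse): 21/25 = 0.8400
Work factor (direct): 394/138 ≈ 2.8551
d₂ = 13 × 21/25 × 394/138 = (13 × 21 × 394) / (25 × 138) = 107562/3450
≈ 31.18 days

31.18 days


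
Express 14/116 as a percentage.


Percentage = (part / whole) × 100
= (14 / 116) × 100
≈ 12.07%

12.07%


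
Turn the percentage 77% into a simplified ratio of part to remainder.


77% means 77 parts out of 100; remainder = 23
Part : remainder = 77:23
GCD = 1
= 77:23

77:23


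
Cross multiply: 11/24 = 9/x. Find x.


Cross multiply: 11 × x = 24 × 9
11x = 216
x = 216 / 11
= 19.64

19.64


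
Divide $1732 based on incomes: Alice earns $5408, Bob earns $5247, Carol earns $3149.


Total income = 5408 + 5247 + 3149 = $13804
Alice: $1732 × 5408/13804 = $678.55
Bob: $1732 × 5247/13804 = $658.35
Carol: $1732 × 3149/13804 = $395.11
= Alice: $678.55, Bob: $658.35, Carol: $395.11

Alice: $678.55, Bob: $658.35, Carol: $395.11


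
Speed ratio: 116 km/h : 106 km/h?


Ratio = 116:106
GCD = 2
Simplified = 58:53
Time ratio (same distance) = 53:58
Speed ratio = 58:53

58:53


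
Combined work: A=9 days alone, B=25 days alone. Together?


Rate of A = 1/9 per day
Rate of B = 1/25 per day
Combined rate = 1/9 + 1/25 = 34/225 ≈ 0.1511 per day
Days = 1 / combined rate = 225/34
≈ 6.62 days

6.62 days


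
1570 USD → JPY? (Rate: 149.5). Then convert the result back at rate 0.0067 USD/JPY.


Amount × rate = 1570 × 149.5 = 234715.00 JPY
Round-trip: 234715.00 × 0.0067 = 1572.59 USD
= 234715.00 JPY, then 1572.59 USD

234715.00 JPY, then 1572.59 USD


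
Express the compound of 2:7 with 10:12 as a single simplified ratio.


Compound ratio = (2×10) : (7×12)
= 20:84
GCD = 4
= 5:21

5:21


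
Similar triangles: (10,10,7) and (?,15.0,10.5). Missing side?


Scale factor = 15.0/10 = 1.5
Missing side = 10 × 1.5
= 15.0

15.0


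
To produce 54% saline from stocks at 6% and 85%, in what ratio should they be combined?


Let x parts of 6% mix with y parts of 85%.
6x + 85y = 54(x + y)
6x + 85y = 54x + 54y
x(6 - 54) = y(54 - 85)
x/y = (85 - 54)/(54 - 6) = 31/48
Simplify: 31:48
= 31:48

31:48


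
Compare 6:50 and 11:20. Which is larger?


6/50 = 0.1200
11/20 = 0.5500
0.1200 < 0.5500, so 6:50 is less
= 11:20

11:20


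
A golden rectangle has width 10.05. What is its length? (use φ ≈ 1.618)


φ = (1 + √5) / 2 ≈ 1.618
Length = width × φ = 10.05 × 1.618 = 16.2609
≈ 16.26

16.26


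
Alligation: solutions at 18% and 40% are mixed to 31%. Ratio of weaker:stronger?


Let x parts of 18% mix with y parts of 40%.
18x + 40y = 31(x + y)
18x + 40y = 31x + 31y
x(18 - 31) = y(31 - 40)
x/y = (40 - 31)/(31 - 18) = 9/13
Simplify: 9:13
= 9:13

9:13


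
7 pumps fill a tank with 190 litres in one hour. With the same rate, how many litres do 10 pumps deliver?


Direct proportion: y/x = constant
k = 190/7 ≈ 27.1429
y₂ = k × 10 = 190 × 10 / 7 = 1900/7
≈ 271.43

271.43


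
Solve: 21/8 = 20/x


Cross multiply: 21 × x = 8 × 20
21x = 160
x = 160 / 21
= 7.62

7.62


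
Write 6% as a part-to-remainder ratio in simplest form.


6% means 6 parts out of 100; remainder = 94
Part : remainder = 6:94
GCD = 2
= 3:47

3:47


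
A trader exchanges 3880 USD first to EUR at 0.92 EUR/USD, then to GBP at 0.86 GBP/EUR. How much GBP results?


Step 1: 3880 USD × 0.92 = 3569.60 EUR
Step 2: 3569.60 EUR × 0.86 = 3069.86 GBP
Implied rate USD→GBP = 0.92 × 0.86 = 0.7912
= 3069.86 GBP

3069.86 GBP


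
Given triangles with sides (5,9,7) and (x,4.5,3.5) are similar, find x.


Scale factor = 4.5/9 = 0.5
Missing side = 5 × 0.5
= 2.5

2.5


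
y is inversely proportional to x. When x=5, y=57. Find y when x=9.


Inverse proportion: x × y = constant
k = 5 × 57 = 285
y₂ = k / 9 = 285 / 9
= 31.67

31.67


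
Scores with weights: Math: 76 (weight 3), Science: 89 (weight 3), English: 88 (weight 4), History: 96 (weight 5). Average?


Numerator = 76×3 + 89×3 + 88×4 + 96×5
= 228 + 267 + 352 + 480
= 1327
Total weight = 15
Weighted avg = 1327/15
= 88.47

88.47


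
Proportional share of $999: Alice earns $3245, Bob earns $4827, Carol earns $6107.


Total income = 3245 + 4827 + 6107 = $14179
Alice: $999 × 3245/14179 = $228.63
Bob: $999 × 4827/14179 = $340.09
Carol: $999 × 6107/14179 = $430.28
= Alice: $228.63, Bob: $340.09, Carol: $430.28

Alice: $228.63, Bob: $340.09, Carol: $430.28


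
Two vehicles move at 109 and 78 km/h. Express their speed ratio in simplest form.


Ratio = 109:78
GCD = 1
Simplified = 109:78
Time ratio (same distance) = 78:109
Speed ratio = 109:78

109:78


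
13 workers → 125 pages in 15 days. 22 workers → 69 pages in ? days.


Days ∝ work / workers, so d₂ = d₁ × (m₁/m₂) × (w₂/w₁)
Workers factor (inverse): 13/22 ≈ 0.5909
Work factor (direct): 69/125 = 0.5520
d₂ = 15 × 13/22 × 69/125 = (15 × 13 × 69) / (22 × 125) = 13455/2750
≈ 4.89 days

4.89 days


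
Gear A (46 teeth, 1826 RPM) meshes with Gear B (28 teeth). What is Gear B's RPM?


Gear ratio = 46:28 = 23:14
RPM_B = RPM_A × (teeth_A / teeth_B)
= 1826 × (46/28)
= 2999.9 RPM

2999.9 RPM


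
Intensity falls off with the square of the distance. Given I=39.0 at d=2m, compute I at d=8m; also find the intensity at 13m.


I₁d₁² = I₂d₂²
I at 8m = 39.0 × (2/8)² = 39.0 × 4/64 = 156/64 = 2.4375
I at 13m = 39.0 × (2/13)² = 39.0 × 4/169 = 156/169 ≈ 0.9231
= 2.4375 and 0.9231

2.4375 and 0.9231


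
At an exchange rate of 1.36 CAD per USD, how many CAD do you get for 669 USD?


Amount × rate = 669 × 1.36
= 909.84 CAD

909.84 CAD


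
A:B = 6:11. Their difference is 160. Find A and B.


Let A = 6k, B = 11k.
11k - 6k = 160
5k = 160 → k = 160/5 = 32
A = 6×32 = 192, B = 11×32 = 352
= A = 192, B = 352

A = 192, B = 352


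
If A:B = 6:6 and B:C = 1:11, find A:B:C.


Match B: multiply A:B by 1 → 6:6
Multiply B:C by 6 → 6:66
Combined: 6:6:66
GCD = 6
= 1:1:11

1:1:11


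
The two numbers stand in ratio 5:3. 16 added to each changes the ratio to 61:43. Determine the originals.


Let A = 5k, B = 3k.
(5k + 16) / (3k + 16) = 61/43
Cross-multiply: 43(5k + 16) = 61(3k + 16)
215k + 688 = 183k + 976
215k - 183k = 976 - 688
32k = 288
k = 288/32 = 9
A = 5×9 = 45, B = 3×9 = 27
= A = 45, B = 27

A = 45, B = 27


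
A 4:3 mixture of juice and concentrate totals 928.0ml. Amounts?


Total parts = 4 + 3 = 7
juice: 928.0 × 4/7 = 530.3ml
concentrate: 928.0 × 3/7 = 397.7ml
= 530.3ml and 397.7ml

530.3ml and 397.7ml


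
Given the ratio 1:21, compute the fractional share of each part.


Total parts = 1 + 21 = 22
First part: 1/22 = 1/22
Second part: 21/22 = 21/22
= 1/22 and 21/22

1/22 and 21/22


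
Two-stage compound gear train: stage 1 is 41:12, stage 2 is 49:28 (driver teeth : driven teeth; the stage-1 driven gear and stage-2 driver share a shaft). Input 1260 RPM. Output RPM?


Stage 1: RPM_B = RPM_A × t_A/t_B = 1260 × 41/12 = 51660/12 = 4305.00
B and C share a shaft → RPM_C = RPM_B
Stage 2: RPM_D = RPM_C × t_C/t_D = RPM_A × (t_A×t_C)/(t_B×t_D)
Overall ratio = (41×49)/(12×28) = 2009/336
RPM_D = 1260 × 2009/336 = 2531340/336
= 7533.75 RPM

7533.75 RPM


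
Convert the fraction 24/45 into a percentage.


Percentage = (part / whole) × 100
= (24 / 45) × 100
≈ 53.33%

53.33%


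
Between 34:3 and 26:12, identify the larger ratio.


34/3 = 11.3333
26/12 = 2.1667
11.3333 > 2.1667, so 34:3 is greater
= 34:3

34:3


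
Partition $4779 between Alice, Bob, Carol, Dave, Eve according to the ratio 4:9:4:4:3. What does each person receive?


Total parts = 4 + 9 + 4 + 4 + 3 = 24
Alice: 4779 × 4/24 = 796.50
Bob: 4779 × 9/24 = 1792.13
Carol: 4779 × 4/24 = 796.50
Dave: 4779 × 4/24 = 796.50
Eve: 4779 × 3/24 = 597.38
= Alice: $796.50, Bob: $1792.13, Carol: $796.50, Dave: $796.50, Eve: $597.38

Alice: $796.50, Bob: $1792.13, Carol: $796.50, Dave: $796.50, Eve: $597.38


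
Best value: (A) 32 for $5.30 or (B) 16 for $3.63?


Deal A: $5.30/32 = $0.1656/unit
Deal B: $3.63/16 = $0.2269/unit
A is cheaper per unit
= Deal A

Deal A


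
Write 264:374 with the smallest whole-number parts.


GCD(264, 374) = 22
264/22 : 374/22
= 12:17

12:17


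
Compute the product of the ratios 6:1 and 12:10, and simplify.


Compound ratio = (6×12) : (1×10)
= 72:10
GCD = 2
= 36:5

36:5


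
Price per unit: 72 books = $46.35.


Unit rate = total / quantity
= 46.35 / 72
= $0.64 per unit

$0.64 per unit


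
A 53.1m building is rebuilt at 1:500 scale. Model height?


Model size = real / scale
= 53.1 / 500
= 0.1062 m

0.1062 m


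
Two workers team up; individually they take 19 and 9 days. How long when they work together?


Rate of A = 1/19 per day
Rate of B = 1/9 per day
Combined rate = 1/19 + 1/9 = 28/171 ≈ 0.1637 per day
Days = 1 / combined rate = 171/28
≈ 6.11 days

6.11 days


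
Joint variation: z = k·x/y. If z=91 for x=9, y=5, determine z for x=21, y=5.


z = k·x/y
Solve for k using the known point: k = z·y/x = 91×5/9 = 455/9 ≈ 50.5556
Now evaluate at x=21, y=5:
z = k × 21 / 5 = (455 × 21) / (9 × 5) = 9555/45
≈ 212.3333

212.3333


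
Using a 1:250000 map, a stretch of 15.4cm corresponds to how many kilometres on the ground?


Real distance = map distance × scale
= 15.4cm × 250000
= 3850000 cm = 38500.0 m
= 38.500 km

38.500 km


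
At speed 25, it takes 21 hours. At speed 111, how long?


Inverse proportion: x × y = constant
k = 25 × 21 = 525
y₂ = k / 111 = 525 / 111
= 4.73

4.73


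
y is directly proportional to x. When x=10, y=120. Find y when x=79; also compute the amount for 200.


Direct proportion: y/x = constant
k = 120/10 = 12.0000
y at x=79: k × 79 = 120 × 79 / 10 = 9480/10 = 948.00
y at x=200: k × 200 = 120 × 200 / 10 = 24000/10 = 2400.00
= 948.00 and 2400.00

948.00 and 2400.00


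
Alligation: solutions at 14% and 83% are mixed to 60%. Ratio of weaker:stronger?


Let x parts of 14% mix with y parts of 83%.
14x + 83y = 60(x + y)
14x + 83y = 60x + 60y
x(14 - 60) = y(60 - 83)
x/y = (83 - 60)/(60 - 14) = 23/46
Simplify: 1:2
= 1:2

1:2


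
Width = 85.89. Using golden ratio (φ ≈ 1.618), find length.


φ = (1 + √5) / 2 ≈ 1.618
Length = width × φ = 85.89 × 1.618 = 138.97002
≈ 138.97

138.97


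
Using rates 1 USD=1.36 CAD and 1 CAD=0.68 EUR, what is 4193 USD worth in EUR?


Step 1: 4193 USD × 1.36 = 5702.48 CAD
Step 2: 5702.48 CAD × 0.68 = 3877.69 EUR
Implied rate USD→EUR = 1.36 × 0.68 = 0.9248
= 3877.69 EUR

3877.69 EUR


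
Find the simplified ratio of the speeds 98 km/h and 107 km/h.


Ratio = 98:107
GCD = 1
Simplified = 98:107
Time ratio (same distance) = 107:98
Speed ratio = 98:107

98:107


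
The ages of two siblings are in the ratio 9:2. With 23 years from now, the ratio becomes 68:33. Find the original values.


Let A = 9k, B = 2k.
(9k + 23) / (2k + 23) = 68/33
Cross-multiply: 33(9k + 23) = 68(2k + 23)
297k + 759 = 136k + 1564
297k - 136k = 1564 - 759
161k = 805
k = 805/161 = 5
A = 9×5 = 45, B = 2×5 = 10
= A = 45, B = 10

A = 45, B = 10


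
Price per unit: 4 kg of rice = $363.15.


Unit rate = total / quantity
= 363.15 / 4
= $90.79 per unit

$90.79 per unit


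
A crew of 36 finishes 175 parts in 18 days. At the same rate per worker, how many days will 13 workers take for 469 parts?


Days ∝ work / workers, so d₂ = d₁ × (m₁/m₂) × (w₂/w₁)
Workers factor (inverse): 36/13 ≈ 2.7692
Work factor (direct): 469/175 = 2.6800
d₂ = 18 × 36/13 × 469/175 = (18 × 36 × 469) / (13 × 175) = 303912/2275
≈ 133.59 days

133.59 days


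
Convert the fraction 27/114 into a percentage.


Percentage = (part / whole) × 100
= (27 / 114) × 100
≈ 23.68%

23.68%


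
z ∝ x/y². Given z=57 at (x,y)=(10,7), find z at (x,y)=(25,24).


z = k·x/y²
Solve for k using the known point: k = z·y²/x = 57×49/10 = 2793/10 = 279.3000
Now evaluate at x=25, y=24:
z = k × 25 / 576 = (2793 × 25) / (10 × 576) = 69825/5760
≈ 12.1224

12.1224


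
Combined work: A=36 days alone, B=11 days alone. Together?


Rate of A = 1/36 per day
Rate of B = 1/11 per day
Combined rate = 1/36 + 1/11 = 47/396 ≈ 0.1187 per day
Days = 1 / combined rate = 396/47
≈ 8.43 days

8.43 days


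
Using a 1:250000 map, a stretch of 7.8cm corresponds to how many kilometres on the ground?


Real distance = map distance × scale
= 7.8cm × 250000
= 1950000 cm = 19500.0 m
= 19.500 km

19.500 km


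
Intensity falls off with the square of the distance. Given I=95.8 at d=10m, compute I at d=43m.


I₁d₁² = I₂d₂²
I₂ = I₁ × (d₁/d₂)²
= 95.8 × (10/43)²
= 95.8 × 100/1849
= 9580/1849
≈ 5.1812

5.1812


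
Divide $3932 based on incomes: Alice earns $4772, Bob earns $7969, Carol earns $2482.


Total income = 4772 + 7969 + 2482 = $15223
Alice: $3932 × 4772/15223 = $1232.58
Bob: $3932 × 7969/15223 = $2058.34
Carol: $3932 × 2482/15223 = $641.08
= Alice: $1232.58, Bob: $2058.34, Carol: $641.08

Alice: $1232.58, Bob: $2058.34, Carol: $641.08


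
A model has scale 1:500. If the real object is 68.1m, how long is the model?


Model size = real / scale
= 68.1 / 500
= 0.1362 m

0.1362 m


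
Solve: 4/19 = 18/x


Cross multiply: 4 × x = 19 × 18
4x = 342
x = 342 / 4
= 85.50

85.50


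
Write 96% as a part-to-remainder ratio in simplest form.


96% means 96 parts out of 100; remainder = 4
Part : remainder = 96:4
GCD = 4
= 24:1

24:1


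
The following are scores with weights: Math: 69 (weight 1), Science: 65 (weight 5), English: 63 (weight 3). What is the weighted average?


Numerator = 69×1 + 65×5 + 63×3
= 69 + 325 + 189
= 583
Total weight = 9
Weighted avg = 583/9
= 64.78

64.78


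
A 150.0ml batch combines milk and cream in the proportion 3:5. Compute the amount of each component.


Total parts = 3 + 5 = 8
milk: 150.0 × 3/8 = 56.3ml
cream: 150.0 × 5/8 = 93.8ml
= 56.3ml and 93.8ml

56.3ml and 93.8ml


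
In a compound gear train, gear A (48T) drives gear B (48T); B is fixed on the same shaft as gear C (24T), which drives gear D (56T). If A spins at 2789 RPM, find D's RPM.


Stage 1: RPM_B = RPM_A × t_A/t_B = 2789 × 48/48 = 133872/48 = 2789.00
B and C share a shaft → RPM_C = RPM_B
Stage 2: RPM_D = RPM_C × t_C/t_D = RPM_A × (t_A×t_C)/(t_B×t_D)
Overall ratio = (48×24)/(48×56) = 1152/2688
RPM_D = 2789 × 1152/2688 = 3212928/2688
≈ 1195.29 RPM

1195.29 RPM


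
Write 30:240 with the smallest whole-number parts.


GCD(30, 240) = 30
30/30 : 240/30
= 1:8

1:8


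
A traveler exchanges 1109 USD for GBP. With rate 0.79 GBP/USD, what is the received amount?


Amount × rate = 1109 × 0.79
= 876.11 GBP

876.11 GBP


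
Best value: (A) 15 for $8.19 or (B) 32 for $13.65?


Deal A: $8.19/15 = $0.5460/unit
Deal B: $13.65/32 = $0.4266/unit
B is cheaper per unit
= Deal B

Deal B


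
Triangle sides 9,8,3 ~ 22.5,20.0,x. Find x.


Scale factor = 22.5/9 = 2.5
Missing side = 3 × 2.5
= 7.5

7.5


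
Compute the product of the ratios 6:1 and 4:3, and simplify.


Compound ratio = (6×4) : (1×3)
= 24:3
GCD = 3
= 8:1

8:1


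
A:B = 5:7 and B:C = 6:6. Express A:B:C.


Match B: multiply A:B by 6 → 30:42
Multiply B:C by 7 → 42:42
Combined: 30:42:42
GCD = 6
= 5:7:7

5:7:7


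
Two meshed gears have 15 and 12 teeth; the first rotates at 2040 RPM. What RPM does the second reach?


Gear ratio = 15:12 = 5:4
RPM_B = RPM_A × (teeth_A / teeth_B)
= 2040 × (15/12)
= 2550.0 RPM

2550.0 RPM


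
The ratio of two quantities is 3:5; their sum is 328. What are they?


Let A = 3k, B = 5k.
3k + 5k = 328
8k = 328 → k = 328/8 = 41
A = 3×41 = 123, B = 5×41 = 205
= A = 123, B = 205

A = 123, B = 205


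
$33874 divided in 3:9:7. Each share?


Total parts = 3 + 9 + 7 = 19
Part 1: 33874 × 3/19 = 5348.53
Part 2: 33874 × 9/19 = 16045.58
Part 3: 33874 × 7/19 = 12479.89
= Part 1: $5348.53, Part 2: $16045.58, Part 3: $12479.89

Part 1: $5348.53, Part 2: $16045.58, Part 3: $12479.89


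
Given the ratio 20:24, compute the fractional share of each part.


Total parts = 20 + 24 = 44
First part: 20/44 = 5/11
Second part: 24/44 = 6/11
= 5/11 and 6/11

5/11 and 6/11


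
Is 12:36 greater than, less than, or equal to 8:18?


12/36 = 0.3333
8/18 = 0.4444
0.3333 < 0.4444, so 12:36 is less
= less than

less than


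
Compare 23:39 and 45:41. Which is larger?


23/39 = 0.5897
45/41 = 1.0976
0.5897 < 1.0976, so 23:39 is less
= 45:41

45:41


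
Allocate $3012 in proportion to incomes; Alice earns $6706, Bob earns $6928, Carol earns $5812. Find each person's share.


Total income = 6706 + 6928 + 5812 = $19446
Alice: $3012 × 6706/19446 = $1038.70
Bob: $3012 × 6928/19446 = $1073.08
Carol: $3012 × 5812/19446 = $900.22
= Alice: $1038.70, Bob: $1073.08, Carol: $900.22

Alice: $1038.70, Bob: $1073.08, Carol: $900.22


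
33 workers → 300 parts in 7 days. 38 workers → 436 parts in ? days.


Days ∝ work / workers, so d₂ = d₁ × (m₁/m₂) × (w₂/w₁)
Workers factor (inverse): 33/38 ≈ 0.8684
Work factor (direct): 436/300 ≈ 1.4533
d₂ = 7 × 33/38 × 436/300 = (7 × 33 × 436) / (38 × 300) = 100716/11400
≈ 8.83 days

8.83 days


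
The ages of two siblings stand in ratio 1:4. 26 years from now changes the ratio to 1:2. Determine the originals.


Let A = 1k, B = 4k.
(1k + 26) / (4k + 26) = 1/2
Cross-multiply: 2(1k + 26) = 1(4k + 26)
2k + 52 = 4k + 26
2k - 4k = 26 - 52
-2k = -26
k = -26/-2 = 13
A = 1×13 = 13, B = 4×13 = 52
= A = 13, B = 52

A = 13, B = 52


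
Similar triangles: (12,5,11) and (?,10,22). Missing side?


Scale factor = 10/5 = 2
Missing side = 12 × 2
= 24.0

24.0


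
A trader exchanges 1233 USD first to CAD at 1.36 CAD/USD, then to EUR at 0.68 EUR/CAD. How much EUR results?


Step 1: 1233 USD × 1.36 = 1676.88 CAD
Step 2: 1676.88 CAD × 0.68 = 1140.28 EUR
Implied rate USD→EUR = 1.36 × 0.68 = 0.9248
= 1140.28 EUR

1140.28 EUR


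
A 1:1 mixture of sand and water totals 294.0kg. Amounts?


Total parts = 1 + 1 = 2
sand: 294.0 × 1/2 = 147.0kg
water: 294.0 × 1/2 = 147.0kg
= 147.0kg and 147.0kg

147.0kg and 147.0kg


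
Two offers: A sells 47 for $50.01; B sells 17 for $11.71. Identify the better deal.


Deal A: $50.01/47 = $1.0640/unit
Deal B: $11.71/17 = $0.6888/unit
B is cheaper per unit
= Deal B

Deal B


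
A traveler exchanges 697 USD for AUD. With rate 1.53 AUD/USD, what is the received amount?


Amount × rate = 697 × 1.53
= 1066.41 AUD

1066.41 AUD


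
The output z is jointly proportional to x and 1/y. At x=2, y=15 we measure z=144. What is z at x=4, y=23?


z = k·x/y
Solve for k using the known point: k = z·y/x = 144×15/2 = 2160/2 = 1080.0000
Now evaluate at x=4, y=23:
z = k × 4 / 23 = (2160 × 4) / (2 × 23) = 8640/46
≈ 187.8261

187.8261


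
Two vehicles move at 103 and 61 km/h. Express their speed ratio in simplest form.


Ratio = 103:61
GCD = 1
Simplified = 103:61
Time ratio (same distance) = 61:103
Speed ratio = 103:61

103:61


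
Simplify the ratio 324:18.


GCD(324, 18) = 18
324/18 : 18/18
= 18:1

18:1


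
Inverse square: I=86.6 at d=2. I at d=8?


I₁d₁² = I₂d₂²
I₂ = I₁ × (d₁/d₂)²
= 86.6 × (2/8)²
= 86.6 × 4/64
= 346.4/64
= 5.4125

5.4125


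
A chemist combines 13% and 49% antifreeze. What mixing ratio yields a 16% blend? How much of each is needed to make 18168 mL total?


Let x parts of 13% mix with y parts of 49%.
13x + 49y = 16(x + y)
13x + 49y = 16x + 16y
x(13 - 16) = y(16 - 49)
x/y = (49 - 16)/(16 - 13) = 33/3
Simplify: 11:1
Total parts = 12; one part = 18168/12 = 1514.00 mL
13% solution: 11×1514.00 = 16654.00 mL
49% solution: 1×1514.00 = 1514.00 mL
= ratio 11:1; 16654.00 mL and 1514.00 mL

ratio 11:1; 16654.00 mL and 1514.00 mL


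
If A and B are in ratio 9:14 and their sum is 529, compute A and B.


Let A = 9k, B = 14k.
9k + 14k = 529
23k = 529 → k = 529/23 = 23
A = 9×23 = 207, B = 14×23 = 322
= A = 207, B = 322

A = 207, B = 322


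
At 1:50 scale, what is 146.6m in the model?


Model size = real / scale
= 146.6 / 50
= 2.9320 m

2.9320 m


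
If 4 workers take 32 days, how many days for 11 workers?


Inverse proportion: x × y = constant
k = 4 × 32 = 128
y₂ = k / 11 = 128 / 11
= 11.64

11.64


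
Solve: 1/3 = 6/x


Cross multiply: 1 × x = 3 × 6
1x = 18
x = 18 / 1
= 18.00

18.00
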